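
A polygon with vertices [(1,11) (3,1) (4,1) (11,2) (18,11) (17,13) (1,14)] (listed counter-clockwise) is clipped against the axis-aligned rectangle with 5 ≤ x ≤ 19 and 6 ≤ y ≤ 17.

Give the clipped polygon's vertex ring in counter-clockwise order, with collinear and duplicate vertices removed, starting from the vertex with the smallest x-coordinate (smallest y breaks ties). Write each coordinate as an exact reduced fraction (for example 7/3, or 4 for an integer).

1. After x ≥ 5: [(5,8/7) (11,2) (18,11) (17,13) (5,55/4)]
2. After x ≤ 19: [(5,8/7) (11,2) (18,11) (17,13) (5,55/4)]
3. After y ≥ 6: [(5,6) (127/9,6) (18,11) (17,13) (5,55/4)]
4. After y ≤ 17: [(5,6) (127/9,6) (18,11) (17,13) (5,55/4)]
5. Canonical ring: [(5,6) (127/9,6) (18,11) (17,13) (5,55/4)]

Clipped polygon: [(5,6) (127/9,6) (18,11) (17,13) (5,55/4)]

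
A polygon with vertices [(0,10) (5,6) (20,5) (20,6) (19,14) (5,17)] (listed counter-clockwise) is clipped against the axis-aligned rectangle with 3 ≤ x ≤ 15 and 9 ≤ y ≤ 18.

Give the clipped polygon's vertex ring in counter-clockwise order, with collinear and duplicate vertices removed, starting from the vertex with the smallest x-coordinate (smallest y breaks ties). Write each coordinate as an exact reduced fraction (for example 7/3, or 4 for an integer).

Clipped polygon: [(3,9) (15,9) (15,104/7) (5,17) (3,71/5)]

1. After x ≥ 3: [(3,71/5) (3,38/5) (5,6) (20,5) (20,6) (19,14) (5,17)]
2. After x ≤ 15: [(3,71/5) (3,38/5) (5,6) (15,16/3) (15,104/7) (5,17)]
3. After y ≥ 9: [(3,71/5) (3,9) (15,9) (15,104/7) (5,17)]
4. After y ≤ 18: [(3,71/5) (3,9) (15,9) (15,104/7) (5,17)]
5. Canonical ring: [(3,9) (15,9) (15,104/7) (5,17) (3,71/5)]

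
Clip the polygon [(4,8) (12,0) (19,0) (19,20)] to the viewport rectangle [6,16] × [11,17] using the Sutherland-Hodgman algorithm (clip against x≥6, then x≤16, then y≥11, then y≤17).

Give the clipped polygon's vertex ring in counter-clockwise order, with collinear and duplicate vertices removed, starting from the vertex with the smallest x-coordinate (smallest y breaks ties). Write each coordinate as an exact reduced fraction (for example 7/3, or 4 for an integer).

Clipped polygon: [(31/4,11) (16,11) (16,17) (61/4,17)]

1. After x ≥ 6: [(6,48/5) (6,6) (12,0) (19,0) (19,20)]
2. After x ≤ 16: [(16,88/5) (6,48/5) (6,6) (12,0) (16,0)]
3. After y ≥ 11: [(16,11) (16,88/5) (31/4,11)]
4. After y ≤ 17: [(16,11) (16,17) (61/4,17) (31/4,11)]
5. Canonical ring: [(31/4,11) (16,11) (16,17) (61/4,17)]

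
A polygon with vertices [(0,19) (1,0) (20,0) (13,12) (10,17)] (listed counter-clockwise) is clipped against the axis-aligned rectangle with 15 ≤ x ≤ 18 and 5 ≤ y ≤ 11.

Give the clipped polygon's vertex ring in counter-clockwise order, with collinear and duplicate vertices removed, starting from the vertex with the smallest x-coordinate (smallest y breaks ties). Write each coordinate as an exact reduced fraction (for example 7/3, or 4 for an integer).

1. After x ≥ 15: [(15,0) (20,0) (15,60/7)]
2. After x ≤ 18: [(15,0) (18,0) (18,24/7) (15,60/7)]
3. After y ≥ 5: [(15,5) (205/12,5) (15,60/7)]
4. After y ≤ 11: [(15,5) (205/12,5) (15,60/7)]
5. Canonical ring: [(15,5) (205/12,5) (15,60/7)]

Clipped polygon: [(15,5) (205/12,5) (15,60/7)]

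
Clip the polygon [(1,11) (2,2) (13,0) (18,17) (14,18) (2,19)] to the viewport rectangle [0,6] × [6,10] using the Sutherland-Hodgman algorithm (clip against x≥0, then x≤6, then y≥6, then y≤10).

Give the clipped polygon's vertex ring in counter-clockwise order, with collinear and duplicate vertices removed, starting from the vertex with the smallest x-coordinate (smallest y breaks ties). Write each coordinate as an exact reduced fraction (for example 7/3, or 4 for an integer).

1. After x ≥ 0: [(1,11) (2,2) (13,0) (18,17) (14,18) (2,19)]
2. After x ≤ 6: [(1,11) (2,2) (6,14/11) (6,56/3) (2,19)]
3. After y ≥ 6: [(1,11) (14/9,6) (6,6) (6,56/3) (2,19)]
4. After y ≤ 10: [(10/9,10) (14/9,6) (6,6) (6,10)]
5. Canonical ring: [(10/9,10) (14/9,6) (6,6) (6,10)]

Clipped polygon: [(10/9,10) (14/9,6) (6,6) (6,10)]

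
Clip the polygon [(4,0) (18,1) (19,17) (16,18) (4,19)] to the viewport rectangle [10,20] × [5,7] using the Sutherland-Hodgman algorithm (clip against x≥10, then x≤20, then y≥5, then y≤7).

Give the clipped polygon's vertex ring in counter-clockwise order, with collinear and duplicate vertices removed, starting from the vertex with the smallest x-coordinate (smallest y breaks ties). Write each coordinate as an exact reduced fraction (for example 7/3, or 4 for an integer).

1. After x ≥ 10: [(10,3/7) (18,1) (19,17) (16,18) (10,37/2)]
2. After x ≤ 20: [(10,3/7) (18,1) (19,17) (16,18) (10,37/2)]
3. After y ≥ 5: [(10,5) (73/4,5) (19,17) (16,18) (10,37/2)]
4. After y ≤ 7: [(10,7) (10,5) (73/4,5) (147/8,7)]
5. Canonical ring: [(10,5) (73/4,5) (147/8,7) (10,7)]

Clipped polygon: [(10,5) (73/4,5) (147/8,7) (10,7)]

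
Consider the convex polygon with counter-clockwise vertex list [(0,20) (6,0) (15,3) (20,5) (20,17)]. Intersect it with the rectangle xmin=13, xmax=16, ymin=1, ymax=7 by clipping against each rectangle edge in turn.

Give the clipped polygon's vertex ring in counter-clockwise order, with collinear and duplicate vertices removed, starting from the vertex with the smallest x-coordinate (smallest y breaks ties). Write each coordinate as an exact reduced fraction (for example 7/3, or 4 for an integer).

Clipped polygon: [(13,7/3) (15,3) (16,17/5) (16,7) (13,7)]

1. After x ≥ 13: [(13,361/20) (13,7/3) (15,3) (20,5) (20,17)]
2. After x ≤ 16: [(16,88/5) (13,361/20) (13,7/3) (15,3) (16,17/5)]
3. After y ≥ 1: [(16,88/5) (13,361/20) (13,7/3) (15,3) (16,17/5)]
4. After y ≤ 7: [(16,7) (13,7) (13,7/3) (15,3) (16,17/5)]
5. Canonical ring: [(13,7/3) (15,3) (16,17/5) (16,7) (13,7)]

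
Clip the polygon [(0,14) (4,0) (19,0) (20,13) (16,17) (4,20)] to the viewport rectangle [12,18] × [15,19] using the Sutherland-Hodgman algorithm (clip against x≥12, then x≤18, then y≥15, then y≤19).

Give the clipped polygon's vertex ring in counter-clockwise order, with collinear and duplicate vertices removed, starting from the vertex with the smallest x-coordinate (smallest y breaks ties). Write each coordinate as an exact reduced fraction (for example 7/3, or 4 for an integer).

1. After x ≥ 12: [(12,0) (19,0) (20,13) (16,17) (12,18)]
2. After x ≤ 18: [(12,0) (18,0) (18,15) (16,17) (12,18)]
3. After y ≥ 15: [(12,15) (18,15) (18,15) (16,17) (12,18)]
4. After y ≤ 19: [(12,15) (18,15) (18,15) (16,17) (12,18)]
5. Canonical ring: [(12,15) (18,15) (16,17) (12,18)]

Clipped polygon: [(12,15) (18,15) (16,17) (12,18)]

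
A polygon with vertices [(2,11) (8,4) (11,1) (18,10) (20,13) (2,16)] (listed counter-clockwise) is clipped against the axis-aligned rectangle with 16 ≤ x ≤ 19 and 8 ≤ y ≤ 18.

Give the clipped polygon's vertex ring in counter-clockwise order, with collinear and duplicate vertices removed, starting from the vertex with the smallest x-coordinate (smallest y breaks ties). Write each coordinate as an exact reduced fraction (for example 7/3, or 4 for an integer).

Clipped polygon: [(16,8) (148/9,8) (18,10) (19,23/2) (19,79/6) (16,41/3)]

1. After x ≥ 16: [(16,52/7) (18,10) (20,13) (16,41/3)]
2. After x ≤ 19: [(16,52/7) (18,10) (19,23/2) (19,79/6) (16,41/3)]
3. After y ≥ 8: [(16,8) (148/9,8) (18,10) (19,23/2) (19,79/6) (16,41/3)]
4. After y ≤ 18: [(16,8) (148/9,8) (18,10) (19,23/2) (19,79/6) (16,41/3)]
5. Canonical ring: [(16,8) (148/9,8) (18,10) (19,23/2) (19,79/6) (16,41/3)]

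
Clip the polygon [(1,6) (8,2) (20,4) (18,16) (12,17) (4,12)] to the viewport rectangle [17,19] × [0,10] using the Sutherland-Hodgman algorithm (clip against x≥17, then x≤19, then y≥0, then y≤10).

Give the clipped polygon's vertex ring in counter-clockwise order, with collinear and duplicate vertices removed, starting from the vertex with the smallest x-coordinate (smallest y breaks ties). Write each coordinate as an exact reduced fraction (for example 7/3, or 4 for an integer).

1. After x ≥ 17: [(17,7/2) (20,4) (18,16) (17,97/6)]
2. After x ≤ 19: [(17,7/2) (19,23/6) (19,10) (18,16) (17,97/6)]
3. After y ≥ 0: [(17,7/2) (19,23/6) (19,10) (18,16) (17,97/6)]
4. After y ≤ 10: [(17,10) (17,7/2) (19,23/6) (19,10) (19,10)]
5. Canonical ring: [(17,7/2) (19,23/6) (19,10) (17,10)]

Clipped polygon: [(17,7/2) (19,23/6) (19,10) (17,10)]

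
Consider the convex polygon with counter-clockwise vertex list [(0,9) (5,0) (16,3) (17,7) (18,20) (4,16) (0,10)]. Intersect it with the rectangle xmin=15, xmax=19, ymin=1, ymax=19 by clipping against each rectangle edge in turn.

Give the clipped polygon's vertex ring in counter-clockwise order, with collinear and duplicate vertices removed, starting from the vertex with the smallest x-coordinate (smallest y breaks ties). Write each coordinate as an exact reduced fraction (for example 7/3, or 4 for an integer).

1. After x ≥ 15: [(15,30/11) (16,3) (17,7) (18,20) (15,134/7)]
2. After x ≤ 19: [(15,30/11) (16,3) (17,7) (18,20) (15,134/7)]
3. After y ≥ 1: [(15,30/11) (16,3) (17,7) (18,20) (15,134/7)]
4. After y ≤ 19: [(15,19) (15,30/11) (16,3) (17,7) (233/13,19)]
5. Canonical ring: [(15,30/11) (16,3) (17,7) (233/13,19) (15,19)]

Clipped polygon: [(15,30/11) (16,3) (17,7) (233/13,19) (15,19)]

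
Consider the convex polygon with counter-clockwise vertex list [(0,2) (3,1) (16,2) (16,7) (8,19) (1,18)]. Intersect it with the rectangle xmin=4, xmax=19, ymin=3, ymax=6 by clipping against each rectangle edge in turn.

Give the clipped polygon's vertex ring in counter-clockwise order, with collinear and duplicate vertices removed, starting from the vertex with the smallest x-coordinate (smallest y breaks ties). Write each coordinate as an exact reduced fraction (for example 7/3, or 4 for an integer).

Clipped polygon: [(4,3) (16,3) (16,6) (4,6)]

1. After x ≥ 4: [(4,14/13) (16,2) (16,7) (8,19) (4,129/7)]
2. After x ≤ 19: [(4,14/13) (16,2) (16,7) (8,19) (4,129/7)]
3. After y ≥ 3: [(4,3) (16,3) (16,7) (8,19) (4,129/7)]
4. After y ≤ 6: [(4,6) (4,3) (16,3) (16,6)]
5. Canonical ring: [(4,3) (16,3) (16,6) (4,6)]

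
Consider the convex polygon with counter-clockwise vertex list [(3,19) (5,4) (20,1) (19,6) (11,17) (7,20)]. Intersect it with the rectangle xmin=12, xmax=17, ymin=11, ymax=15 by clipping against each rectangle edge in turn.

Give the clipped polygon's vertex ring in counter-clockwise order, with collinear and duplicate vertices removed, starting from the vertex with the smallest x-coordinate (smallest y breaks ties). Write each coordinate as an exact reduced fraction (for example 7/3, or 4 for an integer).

1. After x ≥ 12: [(12,13/5) (20,1) (19,6) (12,125/8)]
2. After x ≤ 17: [(12,13/5) (17,8/5) (17,35/4) (12,125/8)]
3. After y ≥ 11: [(12,11) (169/11,11) (12,125/8)]
4. After y ≤ 15: [(12,15) (12,11) (169/11,11) (137/11,15)]
5. Canonical ring: [(12,11) (169/11,11) (137/11,15) (12,15)]

Clipped polygon: [(12,11) (169/11,11) (137/11,15) (12,15)]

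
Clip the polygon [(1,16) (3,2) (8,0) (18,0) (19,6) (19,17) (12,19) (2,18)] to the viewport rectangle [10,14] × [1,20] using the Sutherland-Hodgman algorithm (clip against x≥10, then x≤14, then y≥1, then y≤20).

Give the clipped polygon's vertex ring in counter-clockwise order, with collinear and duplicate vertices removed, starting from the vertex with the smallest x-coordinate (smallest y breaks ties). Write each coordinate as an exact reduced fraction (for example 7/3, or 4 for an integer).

1. After x ≥ 10: [(10,0) (18,0) (19,6) (19,17) (12,19) (10,94/5)]
2. After x ≤ 14: [(10,0) (14,0) (14,129/7) (12,19) (10,94/5)]
3. After y ≥ 1: [(10,1) (14,1) (14,129/7) (12,19) (10,94/5)]
4. After y ≤ 20: [(10,1) (14,1) (14,129/7) (12,19) (10,94/5)]
5. Canonical ring: [(10,1) (14,1) (14,129/7) (12,19) (10,94/5)]

Clipped polygon: [(10,1) (14,1) (14,129/7) (12,19) (10,94/5)]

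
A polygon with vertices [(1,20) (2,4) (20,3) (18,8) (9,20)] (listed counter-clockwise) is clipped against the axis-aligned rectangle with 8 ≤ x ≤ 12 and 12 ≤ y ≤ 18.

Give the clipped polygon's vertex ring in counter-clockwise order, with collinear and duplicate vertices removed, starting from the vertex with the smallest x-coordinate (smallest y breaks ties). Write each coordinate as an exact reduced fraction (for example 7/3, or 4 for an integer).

Clipped polygon: [(8,12) (12,12) (12,16) (21/2,18) (8,18)]

1. After x ≥ 8: [(8,20) (8,11/3) (20,3) (18,8) (9,20)]
2. After x ≤ 12: [(8,20) (8,11/3) (12,31/9) (12,16) (9,20)]
3. After y ≥ 12: [(8,20) (8,12) (12,12) (12,16) (9,20)]
4. After y ≤ 18: [(8,18) (8,12) (12,12) (12,16) (21/2,18)]
5. Canonical ring: [(8,12) (12,12) (12,16) (21/2,18) (8,18)]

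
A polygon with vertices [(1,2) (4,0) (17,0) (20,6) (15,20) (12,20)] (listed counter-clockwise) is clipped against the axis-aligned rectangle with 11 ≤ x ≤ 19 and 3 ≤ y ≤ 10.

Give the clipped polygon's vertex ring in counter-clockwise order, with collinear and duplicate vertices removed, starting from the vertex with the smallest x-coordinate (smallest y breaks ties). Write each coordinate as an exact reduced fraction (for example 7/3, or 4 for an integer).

Clipped polygon: [(11,3) (37/2,3) (19,4) (19,44/5) (130/7,10) (11,10)]

1. After x ≥ 11: [(11,202/11) (11,0) (17,0) (20,6) (15,20) (12,20)]
2. After x ≤ 19: [(11,202/11) (11,0) (17,0) (19,4) (19,44/5) (15,20) (12,20)]
3. After y ≥ 3: [(11,202/11) (11,3) (37/2,3) (19,4) (19,44/5) (15,20) (12,20)]
4. After y ≤ 10: [(11,10) (11,3) (37/2,3) (19,4) (19,44/5) (130/7,10)]
5. Canonical ring: [(11,3) (37/2,3) (19,4) (19,44/5) (130/7,10) (11,10)]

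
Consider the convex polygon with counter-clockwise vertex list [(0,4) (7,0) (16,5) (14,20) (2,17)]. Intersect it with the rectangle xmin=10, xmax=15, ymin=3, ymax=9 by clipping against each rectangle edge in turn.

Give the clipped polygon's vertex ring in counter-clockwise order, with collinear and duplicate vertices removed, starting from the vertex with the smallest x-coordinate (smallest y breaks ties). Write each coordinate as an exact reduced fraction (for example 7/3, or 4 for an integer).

1. After x ≥ 10: [(10,5/3) (16,5) (14,20) (10,19)]
2. After x ≤ 15: [(10,5/3) (15,40/9) (15,25/2) (14,20) (10,19)]
3. After y ≥ 3: [(10,3) (62/5,3) (15,40/9) (15,25/2) (14,20) (10,19)]
4. After y ≤ 9: [(10,9) (10,3) (62/5,3) (15,40/9) (15,9)]
5. Canonical ring: [(10,3) (62/5,3) (15,40/9) (15,9) (10,9)]

Clipped polygon: [(10,3) (62/5,3) (15,40/9) (15,9) (10,9)]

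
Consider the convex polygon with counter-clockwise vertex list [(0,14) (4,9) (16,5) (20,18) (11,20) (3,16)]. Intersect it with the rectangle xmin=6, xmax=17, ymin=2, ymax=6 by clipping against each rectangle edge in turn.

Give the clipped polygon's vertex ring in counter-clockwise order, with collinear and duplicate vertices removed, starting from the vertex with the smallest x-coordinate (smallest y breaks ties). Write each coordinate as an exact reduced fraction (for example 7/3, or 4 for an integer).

1. After x ≥ 6: [(6,25/3) (16,5) (20,18) (11,20) (6,35/2)]
2. After x ≤ 17: [(6,25/3) (16,5) (17,33/4) (17,56/3) (11,20) (6,35/2)]
3. After y ≥ 2: [(6,25/3) (16,5) (17,33/4) (17,56/3) (11,20) (6,35/2)]
4. After y ≤ 6: [(13,6) (16,5) (212/13,6)]
5. Canonical ring: [(13,6) (16,5) (212/13,6)]

Clipped polygon: [(13,6) (16,5) (212/13,6)]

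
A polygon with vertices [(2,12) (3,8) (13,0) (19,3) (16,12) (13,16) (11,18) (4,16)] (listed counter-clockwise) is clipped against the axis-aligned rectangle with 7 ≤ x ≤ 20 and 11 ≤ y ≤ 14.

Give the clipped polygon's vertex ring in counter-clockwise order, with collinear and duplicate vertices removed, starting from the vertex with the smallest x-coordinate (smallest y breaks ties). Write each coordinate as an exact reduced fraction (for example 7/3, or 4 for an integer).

1. After x ≥ 7: [(7,24/5) (13,0) (19,3) (16,12) (13,16) (11,18) (7,118/7)]
2. After x ≤ 20: [(7,24/5) (13,0) (19,3) (16,12) (13,16) (11,18) (7,118/7)]
3. After y ≥ 11: [(7,11) (49/3,11) (16,12) (13,16) (11,18) (7,118/7)]
4. After y ≤ 14: [(7,14) (7,11) (49/3,11) (16,12) (29/2,14)]
5. Canonical ring: [(7,11) (49/3,11) (16,12) (29/2,14) (7,14)]

Clipped polygon: [(7,11) (49/3,11) (16,12) (29/2,14) (7,14)]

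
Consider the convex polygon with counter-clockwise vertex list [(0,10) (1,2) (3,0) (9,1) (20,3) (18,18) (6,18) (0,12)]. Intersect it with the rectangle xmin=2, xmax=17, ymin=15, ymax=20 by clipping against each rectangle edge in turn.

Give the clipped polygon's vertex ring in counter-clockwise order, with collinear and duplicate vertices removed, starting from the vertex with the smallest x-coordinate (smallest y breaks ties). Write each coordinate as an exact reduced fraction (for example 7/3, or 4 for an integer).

Clipped polygon: [(3,15) (17,15) (17,18) (6,18)]

1. After x ≥ 2: [(2,1) (3,0) (9,1) (20,3) (18,18) (6,18) (2,14)]
2. After x ≤ 17: [(2,1) (3,0) (9,1) (17,27/11) (17,18) (6,18) (2,14)]
3. After y ≥ 15: [(17,15) (17,18) (6,18) (3,15)]
4. After y ≤ 20: [(17,15) (17,18) (6,18) (3,15)]
5. Canonical ring: [(3,15) (17,15) (17,18) (6,18)]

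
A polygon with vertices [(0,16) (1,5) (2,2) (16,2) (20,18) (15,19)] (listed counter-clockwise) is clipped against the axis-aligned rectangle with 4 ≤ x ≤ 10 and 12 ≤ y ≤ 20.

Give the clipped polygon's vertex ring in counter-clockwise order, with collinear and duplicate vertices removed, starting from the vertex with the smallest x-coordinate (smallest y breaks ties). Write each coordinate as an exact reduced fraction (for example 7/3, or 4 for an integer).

1. After x ≥ 4: [(4,84/5) (4,2) (16,2) (20,18) (15,19)]
2. After x ≤ 10: [(10,18) (4,84/5) (4,2) (10,2)]
3. After y ≥ 12: [(10,12) (10,18) (4,84/5) (4,12)]
4. After y ≤ 20: [(10,12) (10,18) (4,84/5) (4,12)]
5. Canonical ring: [(4,12) (10,12) (10,18) (4,84/5)]

Clipped polygon: [(4,12) (10,12) (10,18) (4,84/5)]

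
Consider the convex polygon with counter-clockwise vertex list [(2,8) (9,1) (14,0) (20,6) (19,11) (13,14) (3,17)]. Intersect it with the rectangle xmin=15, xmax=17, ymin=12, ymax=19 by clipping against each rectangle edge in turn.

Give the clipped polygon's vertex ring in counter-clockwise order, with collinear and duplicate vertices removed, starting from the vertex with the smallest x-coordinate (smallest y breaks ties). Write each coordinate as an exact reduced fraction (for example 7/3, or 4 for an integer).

Clipped polygon: [(15,12) (17,12) (15,13)]

1. After x ≥ 15: [(15,1) (20,6) (19,11) (15,13)]
2. After x ≤ 17: [(15,1) (17,3) (17,12) (15,13)]
3. After y ≥ 12: [(15,12) (17,12) (17,12) (15,13)]
4. After y ≤ 19: [(15,12) (17,12) (17,12) (15,13)]
5. Canonical ring: [(15,12) (17,12) (15,13)]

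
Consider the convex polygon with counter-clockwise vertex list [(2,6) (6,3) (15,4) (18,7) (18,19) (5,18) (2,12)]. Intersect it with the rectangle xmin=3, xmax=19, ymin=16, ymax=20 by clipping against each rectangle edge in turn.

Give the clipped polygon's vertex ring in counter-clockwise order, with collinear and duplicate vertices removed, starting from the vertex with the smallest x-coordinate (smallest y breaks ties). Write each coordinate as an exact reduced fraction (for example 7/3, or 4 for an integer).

1. After x ≥ 3: [(3,21/4) (6,3) (15,4) (18,7) (18,19) (5,18) (3,14)]
2. After x ≤ 19: [(3,21/4) (6,3) (15,4) (18,7) (18,19) (5,18) (3,14)]
3. After y ≥ 16: [(18,16) (18,19) (5,18) (4,16)]
4. After y ≤ 20: [(18,16) (18,19) (5,18) (4,16)]
5. Canonical ring: [(4,16) (18,16) (18,19) (5,18)]

Clipped polygon: [(4,16) (18,16) (18,19) (5,18)]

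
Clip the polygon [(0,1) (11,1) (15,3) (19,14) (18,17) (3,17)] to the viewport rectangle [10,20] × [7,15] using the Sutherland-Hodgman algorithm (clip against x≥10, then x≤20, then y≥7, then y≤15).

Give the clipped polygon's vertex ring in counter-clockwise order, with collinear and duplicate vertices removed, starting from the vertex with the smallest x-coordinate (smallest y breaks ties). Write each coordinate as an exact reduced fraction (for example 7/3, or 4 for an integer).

1. After x ≥ 10: [(10,1) (11,1) (15,3) (19,14) (18,17) (10,17)]
2. After x ≤ 20: [(10,1) (11,1) (15,3) (19,14) (18,17) (10,17)]
3. After y ≥ 7: [(10,7) (181/11,7) (19,14) (18,17) (10,17)]
4. After y ≤ 15: [(10,15) (10,7) (181/11,7) (19,14) (56/3,15)]
5. Canonical ring: [(10,7) (181/11,7) (19,14) (56/3,15) (10,15)]

Clipped polygon: [(10,7) (181/11,7) (19,14) (56/3,15) (10,15)]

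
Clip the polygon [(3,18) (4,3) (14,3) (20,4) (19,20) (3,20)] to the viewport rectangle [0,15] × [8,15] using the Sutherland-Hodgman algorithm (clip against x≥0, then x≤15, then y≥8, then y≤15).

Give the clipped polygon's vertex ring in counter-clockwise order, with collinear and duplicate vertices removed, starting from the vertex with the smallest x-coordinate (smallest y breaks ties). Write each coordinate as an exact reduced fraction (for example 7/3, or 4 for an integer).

Clipped polygon: [(16/5,15) (11/3,8) (15,8) (15,15)]

1. After x ≥ 0: [(3,18) (4,3) (14,3) (20,4) (19,20) (3,20)]
2. After x ≤ 15: [(3,18) (4,3) (14,3) (15,19/6) (15,20) (3,20)]
3. After y ≥ 8: [(3,18) (11/3,8) (15,8) (15,20) (3,20)]
4. After y ≤ 15: [(16/5,15) (11/3,8) (15,8) (15,15)]
5. Canonical ring: [(16/5,15) (11/3,8) (15,8) (15,15)]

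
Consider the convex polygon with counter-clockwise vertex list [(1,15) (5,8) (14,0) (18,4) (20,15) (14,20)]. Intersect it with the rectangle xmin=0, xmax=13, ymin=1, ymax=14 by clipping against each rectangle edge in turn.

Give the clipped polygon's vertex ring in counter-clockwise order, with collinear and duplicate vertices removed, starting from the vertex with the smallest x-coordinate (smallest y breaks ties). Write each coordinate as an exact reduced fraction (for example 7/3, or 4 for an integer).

Clipped polygon: [(11/7,14) (5,8) (103/8,1) (13,1) (13,14)]

1. After x ≥ 0: [(1,15) (5,8) (14,0) (18,4) (20,15) (14,20)]
2. After x ≤ 13: [(13,255/13) (1,15) (5,8) (13,8/9)]
3. After y ≥ 1: [(13,1) (13,255/13) (1,15) (5,8) (103/8,1)]
4. After y ≤ 14: [(13,1) (13,14) (11/7,14) (5,8) (103/8,1)]
5. Canonical ring: [(11/7,14) (5,8) (103/8,1) (13,1) (13,14)]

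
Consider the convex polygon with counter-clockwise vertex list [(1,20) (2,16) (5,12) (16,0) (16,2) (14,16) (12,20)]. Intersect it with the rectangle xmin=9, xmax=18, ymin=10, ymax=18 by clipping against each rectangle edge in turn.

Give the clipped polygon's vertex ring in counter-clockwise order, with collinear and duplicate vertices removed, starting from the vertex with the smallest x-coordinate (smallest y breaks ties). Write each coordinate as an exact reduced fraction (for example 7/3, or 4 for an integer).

Clipped polygon: [(9,10) (104/7,10) (14,16) (13,18) (9,18)]

1. After x ≥ 9: [(9,20) (9,84/11) (16,0) (16,2) (14,16) (12,20)]
2. After x ≤ 18: [(9,20) (9,84/11) (16,0) (16,2) (14,16) (12,20)]
3. After y ≥ 10: [(9,20) (9,10) (104/7,10) (14,16) (12,20)]
4. After y ≤ 18: [(9,18) (9,10) (104/7,10) (14,16) (13,18)]
5. Canonical ring: [(9,10) (104/7,10) (14,16) (13,18) (9,18)]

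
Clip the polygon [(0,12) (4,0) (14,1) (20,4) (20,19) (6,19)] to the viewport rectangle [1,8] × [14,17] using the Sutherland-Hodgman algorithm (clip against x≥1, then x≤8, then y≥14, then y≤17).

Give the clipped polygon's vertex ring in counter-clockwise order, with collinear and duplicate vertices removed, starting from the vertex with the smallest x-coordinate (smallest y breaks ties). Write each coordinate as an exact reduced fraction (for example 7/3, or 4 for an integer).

1. After x ≥ 1: [(1,79/6) (1,9) (4,0) (14,1) (20,4) (20,19) (6,19)]
2. After x ≤ 8: [(1,79/6) (1,9) (4,0) (8,2/5) (8,19) (6,19)]
3. After y ≥ 14: [(12/7,14) (8,14) (8,19) (6,19)]
4. After y ≤ 17: [(30/7,17) (12/7,14) (8,14) (8,17)]
5. Canonical ring: [(12/7,14) (8,14) (8,17) (30/7,17)]

Clipped polygon: [(12/7,14) (8,14) (8,17) (30/7,17)]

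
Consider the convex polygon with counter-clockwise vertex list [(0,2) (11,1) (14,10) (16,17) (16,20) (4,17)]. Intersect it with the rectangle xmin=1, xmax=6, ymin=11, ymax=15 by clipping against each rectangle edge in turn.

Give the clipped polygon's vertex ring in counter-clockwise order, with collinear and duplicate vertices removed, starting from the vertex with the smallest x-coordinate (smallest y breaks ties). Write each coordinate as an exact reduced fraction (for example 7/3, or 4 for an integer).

Clipped polygon: [(12/5,11) (6,11) (6,15) (52/15,15)]

1. After x ≥ 1: [(1,23/4) (1,21/11) (11,1) (14,10) (16,17) (16,20) (4,17)]
2. After x ≤ 6: [(1,23/4) (1,21/11) (6,16/11) (6,35/2) (4,17)]
3. After y ≥ 11: [(12/5,11) (6,11) (6,35/2) (4,17)]
4. After y ≤ 15: [(52/15,15) (12/5,11) (6,11) (6,15)]
5. Canonical ring: [(12/5,11) (6,11) (6,15) (52/15,15)]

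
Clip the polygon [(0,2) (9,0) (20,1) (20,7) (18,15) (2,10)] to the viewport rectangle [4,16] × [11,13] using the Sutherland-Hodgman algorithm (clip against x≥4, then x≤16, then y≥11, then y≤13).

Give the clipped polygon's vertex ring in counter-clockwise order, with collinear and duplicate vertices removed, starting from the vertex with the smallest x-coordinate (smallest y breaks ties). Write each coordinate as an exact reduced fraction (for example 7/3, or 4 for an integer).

1. After x ≥ 4: [(4,10/9) (9,0) (20,1) (20,7) (18,15) (4,85/8)]
2. After x ≤ 16: [(4,10/9) (9,0) (16,7/11) (16,115/8) (4,85/8)]
3. After y ≥ 11: [(16,11) (16,115/8) (26/5,11)]
4. After y ≤ 13: [(16,11) (16,13) (58/5,13) (26/5,11)]
5. Canonical ring: [(26/5,11) (16,11) (16,13) (58/5,13)]

Clipped polygon: [(26/5,11) (16,11) (16,13) (58/5,13)]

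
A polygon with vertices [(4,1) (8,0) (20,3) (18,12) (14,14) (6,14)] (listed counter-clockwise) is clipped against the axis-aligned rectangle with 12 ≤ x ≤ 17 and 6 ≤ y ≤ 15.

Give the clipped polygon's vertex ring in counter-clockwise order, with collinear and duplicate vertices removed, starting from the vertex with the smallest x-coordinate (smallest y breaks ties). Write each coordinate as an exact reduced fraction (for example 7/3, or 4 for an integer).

1. After x ≥ 12: [(12,1) (20,3) (18,12) (14,14) (12,14)]
2. After x ≤ 17: [(12,1) (17,9/4) (17,25/2) (14,14) (12,14)]
3. After y ≥ 6: [(12,6) (17,6) (17,25/2) (14,14) (12,14)]
4. After y ≤ 15: [(12,6) (17,6) (17,25/2) (14,14) (12,14)]
5. Canonical ring: [(12,6) (17,6) (17,25/2) (14,14) (12,14)]

Clipped polygon: [(12,6) (17,6) (17,25/2) (14,14) (12,14)]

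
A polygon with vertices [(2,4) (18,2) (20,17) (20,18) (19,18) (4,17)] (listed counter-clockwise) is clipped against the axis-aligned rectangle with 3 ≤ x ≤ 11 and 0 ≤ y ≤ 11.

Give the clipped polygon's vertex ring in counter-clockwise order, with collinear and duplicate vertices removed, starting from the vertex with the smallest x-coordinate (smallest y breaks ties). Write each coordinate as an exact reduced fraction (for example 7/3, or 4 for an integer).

Clipped polygon: [(3,31/8) (11,23/8) (11,11) (40/13,11) (3,21/2)]

1. After x ≥ 3: [(3,21/2) (3,31/8) (18,2) (20,17) (20,18) (19,18) (4,17)]
2. After x ≤ 11: [(3,21/2) (3,31/8) (11,23/8) (11,262/15) (4,17)]
3. After y ≥ 0: [(3,21/2) (3,31/8) (11,23/8) (11,262/15) (4,17)]
4. After y ≤ 11: [(40/13,11) (3,21/2) (3,31/8) (11,23/8) (11,11)]
5. Canonical ring: [(3,31/8) (11,23/8) (11,11) (40/13,11) (3,21/2)]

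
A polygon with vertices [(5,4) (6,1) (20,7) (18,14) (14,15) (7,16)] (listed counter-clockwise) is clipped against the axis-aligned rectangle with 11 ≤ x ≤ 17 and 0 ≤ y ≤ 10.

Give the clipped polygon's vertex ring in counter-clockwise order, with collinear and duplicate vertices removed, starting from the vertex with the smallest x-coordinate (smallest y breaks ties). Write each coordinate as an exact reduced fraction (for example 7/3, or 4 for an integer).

Clipped polygon: [(11,22/7) (17,40/7) (17,10) (11,10)]

1. After x ≥ 11: [(11,22/7) (20,7) (18,14) (14,15) (11,108/7)]
2. After x ≤ 17: [(11,22/7) (17,40/7) (17,57/4) (14,15) (11,108/7)]
3. After y ≥ 0: [(11,22/7) (17,40/7) (17,57/4) (14,15) (11,108/7)]
4. After y ≤ 10: [(11,10) (11,22/7) (17,40/7) (17,10)]
5. Canonical ring: [(11,22/7) (17,40/7) (17,10) (11,10)]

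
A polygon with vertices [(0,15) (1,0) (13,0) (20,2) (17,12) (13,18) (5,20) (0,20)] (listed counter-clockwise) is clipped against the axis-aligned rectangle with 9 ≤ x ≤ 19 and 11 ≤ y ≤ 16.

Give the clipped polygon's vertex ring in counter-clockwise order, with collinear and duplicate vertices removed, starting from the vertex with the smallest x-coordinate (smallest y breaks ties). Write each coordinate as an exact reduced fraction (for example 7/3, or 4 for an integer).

1. After x ≥ 9: [(9,0) (13,0) (20,2) (17,12) (13,18) (9,19)]
2. After x ≤ 19: [(9,0) (13,0) (19,12/7) (19,16/3) (17,12) (13,18) (9,19)]
3. After y ≥ 11: [(9,11) (173/10,11) (17,12) (13,18) (9,19)]
4. After y ≤ 16: [(9,16) (9,11) (173/10,11) (17,12) (43/3,16)]
5. Canonical ring: [(9,11) (173/10,11) (17,12) (43/3,16) (9,16)]

Clipped polygon: [(9,11) (173/10,11) (17,12) (43/3,16) (9,16)]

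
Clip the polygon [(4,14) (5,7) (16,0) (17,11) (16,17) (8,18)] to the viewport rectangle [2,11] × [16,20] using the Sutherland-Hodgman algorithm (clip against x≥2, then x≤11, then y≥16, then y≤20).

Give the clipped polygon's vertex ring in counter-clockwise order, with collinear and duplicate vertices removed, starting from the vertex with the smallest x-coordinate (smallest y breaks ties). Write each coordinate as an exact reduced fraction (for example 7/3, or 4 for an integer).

Clipped polygon: [(6,16) (11,16) (11,141/8) (8,18)]

1. After x ≥ 2: [(4,14) (5,7) (16,0) (17,11) (16,17) (8,18)]
2. After x ≤ 11: [(4,14) (5,7) (11,35/11) (11,141/8) (8,18)]
3. After y ≥ 16: [(6,16) (11,16) (11,141/8) (8,18)]
4. After y ≤ 20: [(6,16) (11,16) (11,141/8) (8,18)]
5. Canonical ring: [(6,16) (11,16) (11,141/8) (8,18)]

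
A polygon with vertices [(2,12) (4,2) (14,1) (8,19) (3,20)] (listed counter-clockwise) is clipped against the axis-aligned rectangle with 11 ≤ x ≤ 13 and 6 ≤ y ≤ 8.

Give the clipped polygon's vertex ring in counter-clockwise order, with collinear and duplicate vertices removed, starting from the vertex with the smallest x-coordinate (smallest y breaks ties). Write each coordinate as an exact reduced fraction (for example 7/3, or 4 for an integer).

Clipped polygon: [(11,6) (37/3,6) (35/3,8) (11,8)]

1. After x ≥ 11: [(11,13/10) (14,1) (11,10)]
2. After x ≤ 13: [(11,13/10) (13,11/10) (13,4) (11,10)]
3. After y ≥ 6: [(11,6) (37/3,6) (11,10)]
4. After y ≤ 8: [(11,8) (11,6) (37/3,6) (35/3,8)]
5. Canonical ring: [(11,6) (37/3,6) (35/3,8) (11,8)]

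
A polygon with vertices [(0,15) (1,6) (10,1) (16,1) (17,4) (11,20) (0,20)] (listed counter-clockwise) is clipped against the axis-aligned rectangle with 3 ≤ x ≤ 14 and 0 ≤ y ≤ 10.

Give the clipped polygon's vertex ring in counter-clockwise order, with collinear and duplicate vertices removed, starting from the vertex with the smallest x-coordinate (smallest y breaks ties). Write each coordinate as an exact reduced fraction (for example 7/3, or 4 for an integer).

1. After x ≥ 3: [(3,44/9) (10,1) (16,1) (17,4) (11,20) (3,20)]
2. After x ≤ 14: [(3,44/9) (10,1) (14,1) (14,12) (11,20) (3,20)]
3. After y ≥ 0: [(3,44/9) (10,1) (14,1) (14,12) (11,20) (3,20)]
4. After y ≤ 10: [(3,10) (3,44/9) (10,1) (14,1) (14,10)]
5. Canonical ring: [(3,44/9) (10,1) (14,1) (14,10) (3,10)]

Clipped polygon: [(3,44/9) (10,1) (14,1) (14,10) (3,10)]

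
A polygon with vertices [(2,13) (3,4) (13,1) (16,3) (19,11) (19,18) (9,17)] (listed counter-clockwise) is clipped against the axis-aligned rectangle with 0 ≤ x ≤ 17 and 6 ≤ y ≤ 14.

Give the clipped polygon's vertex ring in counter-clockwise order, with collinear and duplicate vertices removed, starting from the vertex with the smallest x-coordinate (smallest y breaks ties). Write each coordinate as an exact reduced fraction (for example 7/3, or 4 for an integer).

1. After x ≥ 0: [(2,13) (3,4) (13,1) (16,3) (19,11) (19,18) (9,17)]
2. After x ≤ 17: [(2,13) (3,4) (13,1) (16,3) (17,17/3) (17,89/5) (9,17)]
3. After y ≥ 6: [(2,13) (25/9,6) (17,6) (17,89/5) (9,17)]
4. After y ≤ 14: [(15/4,14) (2,13) (25/9,6) (17,6) (17,14)]
5. Canonical ring: [(2,13) (25/9,6) (17,6) (17,14) (15/4,14)]

Clipped polygon: [(2,13) (25/9,6) (17,6) (17,14) (15/4,14)]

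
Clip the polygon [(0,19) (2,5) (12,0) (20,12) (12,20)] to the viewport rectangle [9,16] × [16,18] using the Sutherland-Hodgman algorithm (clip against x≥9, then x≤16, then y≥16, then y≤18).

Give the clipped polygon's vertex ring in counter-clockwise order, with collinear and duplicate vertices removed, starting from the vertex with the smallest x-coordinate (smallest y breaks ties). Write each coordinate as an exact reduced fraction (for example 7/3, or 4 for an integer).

1. After x ≥ 9: [(9,79/4) (9,3/2) (12,0) (20,12) (12,20)]
2. After x ≤ 16: [(9,79/4) (9,3/2) (12,0) (16,6) (16,16) (12,20)]
3. After y ≥ 16: [(9,79/4) (9,16) (16,16) (16,16) (12,20)]
4. After y ≤ 18: [(9,18) (9,16) (16,16) (16,16) (14,18)]
5. Canonical ring: [(9,16) (16,16) (14,18) (9,18)]

Clipped polygon: [(9,16) (16,16) (14,18) (9,18)]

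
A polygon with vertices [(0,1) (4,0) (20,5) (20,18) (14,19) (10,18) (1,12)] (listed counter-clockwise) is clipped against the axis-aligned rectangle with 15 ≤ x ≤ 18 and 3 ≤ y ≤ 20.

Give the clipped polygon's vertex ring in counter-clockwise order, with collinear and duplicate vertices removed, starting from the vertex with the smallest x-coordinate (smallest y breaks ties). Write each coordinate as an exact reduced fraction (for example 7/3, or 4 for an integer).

1. After x ≥ 15: [(15,55/16) (20,5) (20,18) (15,113/6)]
2. After x ≤ 18: [(15,55/16) (18,35/8) (18,55/3) (15,113/6)]
3. After y ≥ 3: [(15,55/16) (18,35/8) (18,55/3) (15,113/6)]
4. After y ≤ 20: [(15,55/16) (18,35/8) (18,55/3) (15,113/6)]
5. Canonical ring: [(15,55/16) (18,35/8) (18,55/3) (15,113/6)]

Clipped polygon: [(15,55/16) (18,35/8) (18,55/3) (15,113/6)]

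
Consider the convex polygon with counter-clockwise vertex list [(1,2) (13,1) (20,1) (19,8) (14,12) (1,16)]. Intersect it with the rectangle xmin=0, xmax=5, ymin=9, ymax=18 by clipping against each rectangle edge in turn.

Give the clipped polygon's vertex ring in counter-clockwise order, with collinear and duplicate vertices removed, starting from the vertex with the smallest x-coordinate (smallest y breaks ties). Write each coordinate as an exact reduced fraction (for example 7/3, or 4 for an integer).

1. After x ≥ 0: [(1,2) (13,1) (20,1) (19,8) (14,12) (1,16)]
2. After x ≤ 5: [(1,2) (5,5/3) (5,192/13) (1,16)]
3. After y ≥ 9: [(1,9) (5,9) (5,192/13) (1,16)]
4. After y ≤ 18: [(1,9) (5,9) (5,192/13) (1,16)]
5. Canonical ring: [(1,9) (5,9) (5,192/13) (1,16)]

Clipped polygon: [(1,9) (5,9) (5,192/13) (1,16)]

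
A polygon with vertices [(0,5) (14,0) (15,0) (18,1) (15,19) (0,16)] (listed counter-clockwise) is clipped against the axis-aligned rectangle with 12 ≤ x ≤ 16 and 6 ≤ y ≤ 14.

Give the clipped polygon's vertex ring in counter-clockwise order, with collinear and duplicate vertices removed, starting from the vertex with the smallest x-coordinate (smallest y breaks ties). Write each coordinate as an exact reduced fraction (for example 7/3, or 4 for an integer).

1. After x ≥ 12: [(12,5/7) (14,0) (15,0) (18,1) (15,19) (12,92/5)]
2. After x ≤ 16: [(12,5/7) (14,0) (15,0) (16,1/3) (16,13) (15,19) (12,92/5)]
3. After y ≥ 6: [(12,6) (16,6) (16,13) (15,19) (12,92/5)]
4. After y ≤ 14: [(12,14) (12,6) (16,6) (16,13) (95/6,14)]
5. Canonical ring: [(12,6) (16,6) (16,13) (95/6,14) (12,14)]

Clipped polygon: [(12,6) (16,6) (16,13) (95/6,14) (12,14)]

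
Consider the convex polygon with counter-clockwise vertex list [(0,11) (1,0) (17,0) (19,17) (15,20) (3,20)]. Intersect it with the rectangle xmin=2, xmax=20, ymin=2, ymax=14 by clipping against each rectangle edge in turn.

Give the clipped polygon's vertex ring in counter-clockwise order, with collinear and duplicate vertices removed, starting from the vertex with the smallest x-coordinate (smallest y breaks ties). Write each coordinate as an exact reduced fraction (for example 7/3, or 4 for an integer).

Clipped polygon: [(2,2) (293/17,2) (317/17,14) (2,14)]

1. After x ≥ 2: [(2,17) (2,0) (17,0) (19,17) (15,20) (3,20)]
2. After x ≤ 20: [(2,17) (2,0) (17,0) (19,17) (15,20) (3,20)]
3. After y ≥ 2: [(2,17) (2,2) (293/17,2) (19,17) (15,20) (3,20)]
4. After y ≤ 14: [(2,14) (2,2) (293/17,2) (317/17,14)]
5. Canonical ring: [(2,2) (293/17,2) (317/17,14) (2,14)]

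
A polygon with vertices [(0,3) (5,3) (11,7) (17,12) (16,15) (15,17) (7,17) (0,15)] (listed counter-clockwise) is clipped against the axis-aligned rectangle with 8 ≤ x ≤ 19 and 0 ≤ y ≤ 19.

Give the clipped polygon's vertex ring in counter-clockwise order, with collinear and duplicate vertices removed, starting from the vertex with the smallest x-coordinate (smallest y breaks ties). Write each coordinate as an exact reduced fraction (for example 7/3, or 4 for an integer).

1. After x ≥ 8: [(8,5) (11,7) (17,12) (16,15) (15,17) (8,17)]
2. After x ≤ 19: [(8,5) (11,7) (17,12) (16,15) (15,17) (8,17)]
3. After y ≥ 0: [(8,5) (11,7) (17,12) (16,15) (15,17) (8,17)]
4. After y ≤ 19: [(8,5) (11,7) (17,12) (16,15) (15,17) (8,17)]
5. Canonical ring: [(8,5) (11,7) (17,12) (16,15) (15,17) (8,17)]

Clipped polygon: [(8,5) (11,7) (17,12) (16,15) (15,17) (8,17)]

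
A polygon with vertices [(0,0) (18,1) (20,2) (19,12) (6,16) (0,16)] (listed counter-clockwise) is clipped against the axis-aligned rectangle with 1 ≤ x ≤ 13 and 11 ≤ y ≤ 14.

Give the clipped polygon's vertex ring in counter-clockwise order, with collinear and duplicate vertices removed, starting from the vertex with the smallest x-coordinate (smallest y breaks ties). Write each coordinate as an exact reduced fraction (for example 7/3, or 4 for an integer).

1. After x ≥ 1: [(1,1/18) (18,1) (20,2) (19,12) (6,16) (1,16)]
2. After x ≤ 13: [(1,1/18) (13,13/18) (13,180/13) (6,16) (1,16)]
3. After y ≥ 11: [(1,11) (13,11) (13,180/13) (6,16) (1,16)]
4. After y ≤ 14: [(1,14) (1,11) (13,11) (13,180/13) (25/2,14)]
5. Canonical ring: [(1,11) (13,11) (13,180/13) (25/2,14) (1,14)]

Clipped polygon: [(1,11) (13,11) (13,180/13) (25/2,14) (1,14)]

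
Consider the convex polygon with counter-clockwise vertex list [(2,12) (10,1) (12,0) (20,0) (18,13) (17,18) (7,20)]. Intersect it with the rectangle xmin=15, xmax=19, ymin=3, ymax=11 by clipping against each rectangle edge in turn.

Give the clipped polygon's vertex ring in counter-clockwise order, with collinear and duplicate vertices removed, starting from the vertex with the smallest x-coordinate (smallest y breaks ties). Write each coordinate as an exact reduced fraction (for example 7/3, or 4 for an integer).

1. After x ≥ 15: [(15,0) (20,0) (18,13) (17,18) (15,92/5)]
2. After x ≤ 19: [(15,0) (19,0) (19,13/2) (18,13) (17,18) (15,92/5)]
3. After y ≥ 3: [(15,3) (19,3) (19,13/2) (18,13) (17,18) (15,92/5)]
4. After y ≤ 11: [(15,11) (15,3) (19,3) (19,13/2) (238/13,11)]
5. Canonical ring: [(15,3) (19,3) (19,13/2) (238/13,11) (15,11)]

Clipped polygon: [(15,3) (19,3) (19,13/2) (238/13,11) (15,11)]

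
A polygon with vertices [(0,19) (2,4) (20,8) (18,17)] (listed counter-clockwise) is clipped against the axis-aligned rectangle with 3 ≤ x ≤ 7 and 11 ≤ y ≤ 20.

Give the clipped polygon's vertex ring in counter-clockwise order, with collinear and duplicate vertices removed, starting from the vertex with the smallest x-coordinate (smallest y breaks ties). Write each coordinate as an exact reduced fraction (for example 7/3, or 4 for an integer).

1. After x ≥ 3: [(3,56/3) (3,38/9) (20,8) (18,17)]
2. After x ≤ 7: [(7,164/9) (3,56/3) (3,38/9) (7,46/9)]
3. After y ≥ 11: [(7,11) (7,164/9) (3,56/3) (3,11)]
4. After y ≤ 20: [(7,11) (7,164/9) (3,56/3) (3,11)]
5. Canonical ring: [(3,11) (7,11) (7,164/9) (3,56/3)]

Clipped polygon: [(3,11) (7,11) (7,164/9) (3,56/3)]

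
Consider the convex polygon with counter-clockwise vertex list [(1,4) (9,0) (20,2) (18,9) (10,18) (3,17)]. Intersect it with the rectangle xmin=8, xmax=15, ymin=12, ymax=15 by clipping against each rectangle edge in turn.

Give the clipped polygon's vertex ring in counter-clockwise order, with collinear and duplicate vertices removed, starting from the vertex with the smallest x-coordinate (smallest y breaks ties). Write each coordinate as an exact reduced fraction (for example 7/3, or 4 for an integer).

1. After x ≥ 8: [(8,1/2) (9,0) (20,2) (18,9) (10,18) (8,124/7)]
2. After x ≤ 15: [(8,1/2) (9,0) (15,12/11) (15,99/8) (10,18) (8,124/7)]
3. After y ≥ 12: [(8,12) (15,12) (15,99/8) (10,18) (8,124/7)]
4. After y ≤ 15: [(8,15) (8,12) (15,12) (15,99/8) (38/3,15)]
5. Canonical ring: [(8,12) (15,12) (15,99/8) (38/3,15) (8,15)]

Clipped polygon: [(8,12) (15,12) (15,99/8) (38/3,15) (8,15)]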